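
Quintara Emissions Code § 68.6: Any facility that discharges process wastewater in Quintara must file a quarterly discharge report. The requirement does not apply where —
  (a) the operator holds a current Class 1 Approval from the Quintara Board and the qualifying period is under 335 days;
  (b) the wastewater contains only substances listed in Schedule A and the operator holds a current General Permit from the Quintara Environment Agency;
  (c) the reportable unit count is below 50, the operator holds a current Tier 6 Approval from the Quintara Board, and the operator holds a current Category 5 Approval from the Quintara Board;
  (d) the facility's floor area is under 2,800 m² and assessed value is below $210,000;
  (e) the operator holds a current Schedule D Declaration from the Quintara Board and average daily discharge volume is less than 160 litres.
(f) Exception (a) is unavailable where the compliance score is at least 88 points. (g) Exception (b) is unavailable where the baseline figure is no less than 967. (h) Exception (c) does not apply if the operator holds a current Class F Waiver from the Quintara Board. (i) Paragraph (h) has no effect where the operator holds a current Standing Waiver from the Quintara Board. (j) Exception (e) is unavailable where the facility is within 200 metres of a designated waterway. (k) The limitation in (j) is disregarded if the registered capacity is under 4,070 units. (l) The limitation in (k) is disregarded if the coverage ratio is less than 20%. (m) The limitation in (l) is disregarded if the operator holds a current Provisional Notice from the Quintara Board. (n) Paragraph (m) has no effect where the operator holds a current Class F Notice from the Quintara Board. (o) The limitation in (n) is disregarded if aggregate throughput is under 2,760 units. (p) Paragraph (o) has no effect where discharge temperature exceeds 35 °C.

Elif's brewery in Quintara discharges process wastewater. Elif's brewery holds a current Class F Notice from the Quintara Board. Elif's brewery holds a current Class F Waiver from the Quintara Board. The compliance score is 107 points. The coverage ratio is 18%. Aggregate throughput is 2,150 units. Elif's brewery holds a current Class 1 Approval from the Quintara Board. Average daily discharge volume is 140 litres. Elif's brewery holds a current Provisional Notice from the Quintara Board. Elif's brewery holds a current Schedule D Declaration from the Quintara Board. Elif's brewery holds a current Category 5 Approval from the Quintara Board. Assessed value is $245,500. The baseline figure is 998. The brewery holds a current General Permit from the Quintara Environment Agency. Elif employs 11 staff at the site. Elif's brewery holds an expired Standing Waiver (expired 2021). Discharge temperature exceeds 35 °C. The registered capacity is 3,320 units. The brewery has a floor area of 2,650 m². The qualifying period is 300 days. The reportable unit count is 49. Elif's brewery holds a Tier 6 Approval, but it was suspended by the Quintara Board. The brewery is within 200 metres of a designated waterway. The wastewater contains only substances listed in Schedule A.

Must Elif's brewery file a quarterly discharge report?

Yes — Elif's brewery must file a quarterly discharge report.

Exception (a)'s conditions are all satisfied: a current Class 1 Approval is held; the qualifying period is 300 days, under the 335 days limit. However, paragraph (f) must be considered: (f) is engaged — the compliance score is 107 points, meeting the 88 points threshold. So (a) is unavailable.
Exception (b) is satisfied on its face — the wastewater is Schedule-A-only; a current General Permit is held. But: (g) is engaged — the baseline figure is 998, meeting the 967 threshold. So (b) is unavailable.
Exception (c) does not apply: no current Tier 6 Approval is held.
Exception (d) requires that assessed value is below $210,000; but assessed value is $245,500, not below $210,000, so (d) is unavailable.
Exception (e) is satisfied on its face — a current Schedule D Declaration is held; average daily discharge volume is 140 litres, less than the 160 litres limit. But: (j) applies — the brewery is within 200 m of a designated waterway. (k) operates (the registered capacity is 3,320 units, under the 4,070 units limit), but is overridden by (l): (l) operates against (k): the coverage ratio is 18%, less than the 20% limit. (m) applies (a current Provisional Notice is held), but is itself disapplied by (n): (n) operates against (m): a current Class F Notice is held. (o) operates (aggregate throughput is 2,150 units, under the 2,760 units limit), but is overridden by (p): (p) operates against (o): discharge temperature exceeds 35 °C. So (e) is unavailable.
None of the exceptions is available; § 68.6 applies in full.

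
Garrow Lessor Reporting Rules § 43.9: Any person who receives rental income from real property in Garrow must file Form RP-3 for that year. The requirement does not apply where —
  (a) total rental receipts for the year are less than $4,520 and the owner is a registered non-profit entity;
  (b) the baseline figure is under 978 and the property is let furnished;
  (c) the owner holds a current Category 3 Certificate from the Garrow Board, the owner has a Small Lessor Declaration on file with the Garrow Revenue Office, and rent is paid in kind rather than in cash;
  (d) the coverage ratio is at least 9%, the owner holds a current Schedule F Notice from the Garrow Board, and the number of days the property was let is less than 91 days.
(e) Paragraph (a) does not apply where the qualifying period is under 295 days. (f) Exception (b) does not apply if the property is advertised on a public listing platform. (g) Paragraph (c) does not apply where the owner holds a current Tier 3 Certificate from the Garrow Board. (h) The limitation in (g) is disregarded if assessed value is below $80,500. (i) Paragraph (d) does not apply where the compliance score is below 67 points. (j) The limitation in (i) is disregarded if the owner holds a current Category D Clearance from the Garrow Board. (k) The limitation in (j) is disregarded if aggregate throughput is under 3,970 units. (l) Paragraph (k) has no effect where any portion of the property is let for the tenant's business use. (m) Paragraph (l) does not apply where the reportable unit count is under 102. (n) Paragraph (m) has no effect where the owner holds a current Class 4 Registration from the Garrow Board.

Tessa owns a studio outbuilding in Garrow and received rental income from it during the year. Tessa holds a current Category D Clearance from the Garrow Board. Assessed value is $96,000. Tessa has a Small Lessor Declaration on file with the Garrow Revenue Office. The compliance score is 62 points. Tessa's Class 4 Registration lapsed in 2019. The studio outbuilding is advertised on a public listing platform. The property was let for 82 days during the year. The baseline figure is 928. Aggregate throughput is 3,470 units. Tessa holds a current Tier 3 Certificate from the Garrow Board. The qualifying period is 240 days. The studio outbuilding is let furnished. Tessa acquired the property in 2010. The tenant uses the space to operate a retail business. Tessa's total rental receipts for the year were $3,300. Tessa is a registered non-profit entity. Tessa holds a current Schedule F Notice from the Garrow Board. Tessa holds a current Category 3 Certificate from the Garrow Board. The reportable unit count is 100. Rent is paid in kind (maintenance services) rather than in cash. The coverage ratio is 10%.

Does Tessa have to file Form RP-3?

Yes — Tessa must file Form RP-3.

Exception (a): total rental receipts for the year are $3,300, less than the $4,520 limit; Tessa is a registered non-profit — every condition holds. However, paragraph (e) must be considered: (e) is triggered — the qualifying period is 240 days, under the 295 days limit. (a) is therefore removed.
Exception (b): the baseline figure is 928, under the 978 limit; the property is let furnished — every condition holds. Turning to paragraph (f): (f) is triggered — the property is publicly advertised. So (b) is unavailable.
Exception (c)'s conditions are all satisfied: a current Category 3 Certificate is held; a Small Lessor Declaration is on file; rent is paid in kind. However, paragraphs (g)–(h) must be considered: (g) is engaged — a current Tier 3 Certificate is held. (h), which would lift (g), does not operate here — assessed value is $96,000, not below $80,500. So (c) is unavailable.
Exception (d): the coverage ratio is 10%, meeting the 9% threshold; a current Schedule F Notice is held; the number of days the property was let is 82 days, less than the 91 days limit — every condition holds. However, paragraphs (i)–(n) must be considered: (i) is triggered — the compliance score is 62 points, below the 67 points limit. (j) applies (a current Category D Clearance is held), but yields to (k): (k) operates against (j): aggregate throughput is 3,470 units, under the 3,970 units limit. (l) is engaged (the space is let for business use), but yields to (m): (m) applies — the reportable unit count is 100, under the 102 limit. (n), which would lift (m), is not triggered — no current Class 4 Registration is held. Exception (d) does not apply.
None of the exceptions is available; § 43.9 applies in full.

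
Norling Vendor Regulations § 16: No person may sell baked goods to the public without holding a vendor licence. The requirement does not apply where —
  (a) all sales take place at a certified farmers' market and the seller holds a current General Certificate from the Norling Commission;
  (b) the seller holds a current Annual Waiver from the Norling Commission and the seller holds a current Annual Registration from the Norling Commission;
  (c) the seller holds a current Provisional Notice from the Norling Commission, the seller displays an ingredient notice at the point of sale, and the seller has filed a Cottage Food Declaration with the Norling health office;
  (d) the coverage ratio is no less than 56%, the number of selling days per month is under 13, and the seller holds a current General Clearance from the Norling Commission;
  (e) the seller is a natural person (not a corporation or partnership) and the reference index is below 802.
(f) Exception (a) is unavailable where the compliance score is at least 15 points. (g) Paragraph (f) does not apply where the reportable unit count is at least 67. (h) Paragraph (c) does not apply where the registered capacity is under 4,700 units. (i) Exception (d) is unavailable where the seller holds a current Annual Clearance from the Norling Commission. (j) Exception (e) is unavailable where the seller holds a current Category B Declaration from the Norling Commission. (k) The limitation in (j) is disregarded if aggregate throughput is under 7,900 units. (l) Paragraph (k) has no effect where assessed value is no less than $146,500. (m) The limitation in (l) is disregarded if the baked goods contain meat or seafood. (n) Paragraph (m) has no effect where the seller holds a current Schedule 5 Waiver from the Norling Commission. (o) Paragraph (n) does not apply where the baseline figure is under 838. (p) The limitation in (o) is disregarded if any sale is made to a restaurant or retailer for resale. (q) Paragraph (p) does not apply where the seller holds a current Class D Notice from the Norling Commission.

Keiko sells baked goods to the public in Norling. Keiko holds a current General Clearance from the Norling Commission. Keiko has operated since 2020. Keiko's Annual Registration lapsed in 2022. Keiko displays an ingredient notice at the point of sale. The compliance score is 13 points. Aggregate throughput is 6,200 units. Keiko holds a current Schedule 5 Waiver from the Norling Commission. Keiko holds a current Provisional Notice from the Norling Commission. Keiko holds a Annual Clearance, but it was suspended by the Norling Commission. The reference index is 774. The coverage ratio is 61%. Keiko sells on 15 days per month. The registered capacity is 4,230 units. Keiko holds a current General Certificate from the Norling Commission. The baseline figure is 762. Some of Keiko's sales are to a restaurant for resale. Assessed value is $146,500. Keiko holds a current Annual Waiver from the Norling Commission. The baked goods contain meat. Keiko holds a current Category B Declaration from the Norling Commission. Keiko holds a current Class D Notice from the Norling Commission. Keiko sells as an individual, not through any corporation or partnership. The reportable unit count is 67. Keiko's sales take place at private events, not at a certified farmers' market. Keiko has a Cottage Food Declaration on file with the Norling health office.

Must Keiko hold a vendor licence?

Exception (a) fails — sales are at private events, not a certified farmers' market.
Exception (b) does not apply: no current Annual Registration is held.
Exception (c): a current Provisional Notice is held; an ingredient notice is displayed; a Cottage Food Declaration is on file — every condition holds. However, paragraph (h) must be considered: (h) operates against (c): the registered capacity is 4,230 units, under the 4,700 units limit. Exception (c) does not apply.
Exception (d) requires that the number of selling days per month is under 13; but the number of selling days per month is 15, not under 13, so (d) is unavailable.
Exception (e) is satisfied on its face — the seller is a natural person; the reference index is 774, below the 802 limit. Applying paragraphs (j)–(q): (j) operates (a current Category B Declaration is held), but is set aside by (k): (k) is triggered — aggregate throughput is 6,200 units, under the 7,900 units limit. (l) would limit (k) — assessed value is $146,500, meeting the $146,500 threshold — but (m) sets (l) aside: (m) operates against (l): the baked goods contain meat. (n) would limit (m) — a current Schedule 5 Waiver is held — but (o) sets (n) aside: (o) operates against (n): the baseline figure is 762, under the 838 limit. (p) would limit (o) — some sales are to a restaurant for resale — but (q) sets (p) aside: (q) is engaged — a current Class D Notice is held. Exception (e) stands.

No — exception (e) applies; Keiko is not required to hold a vendor licence.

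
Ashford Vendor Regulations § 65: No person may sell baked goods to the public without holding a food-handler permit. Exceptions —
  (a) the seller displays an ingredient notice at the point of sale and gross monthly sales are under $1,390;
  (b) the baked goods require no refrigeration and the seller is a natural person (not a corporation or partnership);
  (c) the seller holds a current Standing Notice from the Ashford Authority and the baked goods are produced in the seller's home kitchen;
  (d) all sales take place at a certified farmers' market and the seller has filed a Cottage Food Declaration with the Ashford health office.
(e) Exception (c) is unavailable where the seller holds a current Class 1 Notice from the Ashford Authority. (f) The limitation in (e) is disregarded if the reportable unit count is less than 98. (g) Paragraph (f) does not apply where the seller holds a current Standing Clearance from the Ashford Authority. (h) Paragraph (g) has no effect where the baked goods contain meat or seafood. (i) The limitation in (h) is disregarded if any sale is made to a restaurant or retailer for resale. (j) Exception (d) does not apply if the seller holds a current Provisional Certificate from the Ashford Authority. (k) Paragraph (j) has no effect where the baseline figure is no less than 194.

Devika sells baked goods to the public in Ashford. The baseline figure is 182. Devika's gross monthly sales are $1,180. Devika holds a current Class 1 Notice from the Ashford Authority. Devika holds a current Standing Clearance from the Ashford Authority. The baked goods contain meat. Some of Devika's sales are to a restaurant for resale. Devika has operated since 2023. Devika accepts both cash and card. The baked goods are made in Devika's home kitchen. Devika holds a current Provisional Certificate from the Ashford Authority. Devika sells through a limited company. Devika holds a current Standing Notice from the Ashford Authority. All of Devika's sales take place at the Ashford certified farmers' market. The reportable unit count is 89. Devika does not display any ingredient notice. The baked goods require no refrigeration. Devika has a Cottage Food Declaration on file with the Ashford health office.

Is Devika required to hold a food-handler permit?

Exception (a) does not apply: no ingredient notice is displayed.
Exception (b) requires that the seller is a natural person (not a corporation or partnership); but the seller operates through a limited company, so (b) is unavailable.
Exception (c): a current Standing Notice is held; the baked goods are home-kitchen produced — every condition holds. However, paragraphs (e)–(i) must be considered: (e) operates against (c): a current Class 1 Notice is held. (f) is triggered (the reportable unit count is 89, less than the 98 limit), but is set aside by (g): (g) is triggered — a current Standing Clearance is held. (h) is engaged (the baked goods contain meat), but is itself disapplied by (i): (i) is triggered — some sales are to a restaurant for resale. (c) is therefore removed.
Exception (d)'s conditions are all satisfied: all sales are at a certified farmers' market; a Cottage Food Declaration is on file. However, paragraphs (j)–(k) must be considered: (j) operates — a current Provisional Certificate is held. (k), which would lift (j), does not operate here — the baseline figure is 182, short of 194. Exception (d) does not apply.
Every exception is unavailable, so the rule governs.

Yes — Devika must hold a food-handler permit.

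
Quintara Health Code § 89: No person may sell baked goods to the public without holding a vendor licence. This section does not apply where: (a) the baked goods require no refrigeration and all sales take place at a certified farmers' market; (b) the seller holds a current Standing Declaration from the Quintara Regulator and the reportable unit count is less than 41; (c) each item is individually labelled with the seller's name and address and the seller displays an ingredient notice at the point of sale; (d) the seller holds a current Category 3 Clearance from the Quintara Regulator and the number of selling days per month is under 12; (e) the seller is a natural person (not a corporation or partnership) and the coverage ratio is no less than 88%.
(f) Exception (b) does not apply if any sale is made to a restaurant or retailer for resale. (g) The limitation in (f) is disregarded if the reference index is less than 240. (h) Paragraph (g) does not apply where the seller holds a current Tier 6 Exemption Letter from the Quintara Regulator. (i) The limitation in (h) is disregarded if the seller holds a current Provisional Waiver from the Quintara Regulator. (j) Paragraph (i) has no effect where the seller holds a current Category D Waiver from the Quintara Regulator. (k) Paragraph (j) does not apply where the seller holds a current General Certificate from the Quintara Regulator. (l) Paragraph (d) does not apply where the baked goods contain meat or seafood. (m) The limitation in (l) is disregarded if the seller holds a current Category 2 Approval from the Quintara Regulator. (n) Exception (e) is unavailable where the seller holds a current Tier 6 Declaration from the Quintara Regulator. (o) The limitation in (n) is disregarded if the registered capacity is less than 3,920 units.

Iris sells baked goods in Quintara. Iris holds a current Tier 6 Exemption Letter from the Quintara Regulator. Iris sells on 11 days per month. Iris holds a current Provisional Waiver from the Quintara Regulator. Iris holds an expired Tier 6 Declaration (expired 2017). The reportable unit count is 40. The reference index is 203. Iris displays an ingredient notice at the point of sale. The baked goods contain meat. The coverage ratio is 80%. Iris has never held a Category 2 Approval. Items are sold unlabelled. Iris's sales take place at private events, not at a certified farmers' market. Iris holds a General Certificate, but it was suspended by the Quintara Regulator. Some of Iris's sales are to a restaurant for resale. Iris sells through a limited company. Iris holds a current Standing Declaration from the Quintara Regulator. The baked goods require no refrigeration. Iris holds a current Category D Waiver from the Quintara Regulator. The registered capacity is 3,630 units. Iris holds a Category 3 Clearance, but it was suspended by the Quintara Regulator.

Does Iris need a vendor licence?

Exception (a) does not apply: sales are at private events, not a certified farmers' market.
Exception (b)'s conditions are all satisfied: a current Standing Declaration is held; the reportable unit count is 40, less than the 41 limit. However, paragraphs (f)–(k) must be considered: (f) is triggered — some sales are to a restaurant for resale. (g) would limit (f) — the reference index is 203, less than the 240 limit — but (h) sets (g) aside: (h) operates against (g): a current Tier 6 Exemption Letter is held. (i) is engaged (a current Provisional Waiver is held), but is displaced by (j): (j) operates against (i): a current Category D Waiver is held. (k), which would lift (j), is inapplicable — there is no General Certificate in force. (b) is therefore removed.
Exception (c) does not apply: items are sold unlabelled.
Exception (d) fails — the Category 3 Clearance is not current.
Exception (e) fails — the seller operates through a limited company.
None of the exceptions is available; § 89 applies in full.

Yes — Iris must hold a vendor licence.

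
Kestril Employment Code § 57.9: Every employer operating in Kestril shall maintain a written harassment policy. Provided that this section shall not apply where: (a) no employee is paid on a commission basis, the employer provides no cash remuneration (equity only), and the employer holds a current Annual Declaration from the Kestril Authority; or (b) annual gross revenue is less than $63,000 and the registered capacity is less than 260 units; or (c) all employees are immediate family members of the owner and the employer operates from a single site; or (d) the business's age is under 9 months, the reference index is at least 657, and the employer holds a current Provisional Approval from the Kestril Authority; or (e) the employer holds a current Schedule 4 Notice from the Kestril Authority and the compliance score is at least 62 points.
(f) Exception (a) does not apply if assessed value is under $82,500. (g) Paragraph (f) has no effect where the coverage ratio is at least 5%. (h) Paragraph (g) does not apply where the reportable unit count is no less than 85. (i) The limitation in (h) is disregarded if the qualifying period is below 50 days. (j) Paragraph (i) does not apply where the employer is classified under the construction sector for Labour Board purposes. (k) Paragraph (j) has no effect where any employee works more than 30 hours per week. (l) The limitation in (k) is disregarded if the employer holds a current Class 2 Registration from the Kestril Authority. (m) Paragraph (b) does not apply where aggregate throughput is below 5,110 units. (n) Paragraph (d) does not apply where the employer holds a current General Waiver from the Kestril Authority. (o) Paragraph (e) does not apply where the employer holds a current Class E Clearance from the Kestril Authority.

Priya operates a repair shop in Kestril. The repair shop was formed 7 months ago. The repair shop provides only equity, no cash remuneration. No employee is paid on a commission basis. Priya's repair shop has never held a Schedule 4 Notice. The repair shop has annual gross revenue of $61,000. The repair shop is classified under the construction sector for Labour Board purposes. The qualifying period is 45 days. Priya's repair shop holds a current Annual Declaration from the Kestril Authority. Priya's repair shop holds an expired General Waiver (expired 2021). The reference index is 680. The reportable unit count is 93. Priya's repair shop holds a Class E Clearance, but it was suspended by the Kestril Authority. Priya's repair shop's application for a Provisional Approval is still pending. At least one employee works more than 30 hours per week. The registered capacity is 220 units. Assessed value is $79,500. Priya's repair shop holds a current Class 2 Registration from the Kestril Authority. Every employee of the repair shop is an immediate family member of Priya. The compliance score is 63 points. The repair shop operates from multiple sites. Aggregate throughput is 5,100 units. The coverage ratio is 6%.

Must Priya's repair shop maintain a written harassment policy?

Exception (a) is satisfied on its face — no employee is paid on commission; remuneration is equity-only; a current Annual Declaration is held. Turning to paragraphs (f)–(l): (f) operates against (a): assessed value is $79,500, under the $82,500 limit. (g) applies (the coverage ratio is 6%, meeting the 5% threshold), but is overridden by (h): (h) operates — the reportable unit count is 93, meeting the 85 threshold. (i) would limit (h) — the qualifying period is 45 days, below the 50 days limit — but (j) sets (i) aside: (j) operates — the repair shop is classified under the construction sector. (k) would limit (j) — at least one employee exceeds 30 hours/week — but (l) sets (k) aside: (l) operates against (k): a current Class 2 Registration is held. (a) is therefore removed.
All of (b)'s requirements are met (annual gross revenue is $61,000, less than the $63,000 limit; the registered capacity is 220 units, less than the 260 units limit). However, paragraph (m) must be considered: (m) is engaged — aggregate throughput is 5,100 units, below the 5,110 units limit. Exception (b) does not apply.
Exception (c) does not apply: the employer operates from multiple sites.
Exception (d) requires that the employer holds a current Provisional Approval from the Kestril Authority; but there is no Provisional Approval in force, so (d) is unavailable.
Exception (e) fails — no current Schedule 4 Notice is held.
No exception displaces § 57.9.

Yes — Priya's repair shop must maintain a written harassment policy.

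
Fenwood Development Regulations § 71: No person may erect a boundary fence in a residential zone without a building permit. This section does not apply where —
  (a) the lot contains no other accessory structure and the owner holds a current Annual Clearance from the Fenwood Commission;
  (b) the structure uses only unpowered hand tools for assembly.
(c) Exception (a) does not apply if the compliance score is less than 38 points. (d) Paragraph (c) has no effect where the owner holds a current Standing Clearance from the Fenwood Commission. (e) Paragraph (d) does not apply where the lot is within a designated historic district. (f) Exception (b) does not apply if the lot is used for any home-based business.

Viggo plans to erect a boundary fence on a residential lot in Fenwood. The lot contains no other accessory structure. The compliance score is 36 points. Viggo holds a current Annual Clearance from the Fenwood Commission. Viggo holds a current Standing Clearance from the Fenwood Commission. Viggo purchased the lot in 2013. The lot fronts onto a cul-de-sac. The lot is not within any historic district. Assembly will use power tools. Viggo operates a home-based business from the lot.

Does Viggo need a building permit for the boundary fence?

Exception (a): the lot has no other accessory structure; a current Annual Clearance is held — every condition holds. Considering the limiting provisions: (c) would limit (a) — the compliance score is 36 points, less than the 38 points limit — but (d) sets (c) aside: (d) operates against (c): a current Standing Clearance is held. (e), which would lift (d), is not triggered — the lot is not in a historic district. Exception (a) stands.
Exception (b) fails — assembly uses power tools.

No — exception (a) applies; Viggo does not need a building permit.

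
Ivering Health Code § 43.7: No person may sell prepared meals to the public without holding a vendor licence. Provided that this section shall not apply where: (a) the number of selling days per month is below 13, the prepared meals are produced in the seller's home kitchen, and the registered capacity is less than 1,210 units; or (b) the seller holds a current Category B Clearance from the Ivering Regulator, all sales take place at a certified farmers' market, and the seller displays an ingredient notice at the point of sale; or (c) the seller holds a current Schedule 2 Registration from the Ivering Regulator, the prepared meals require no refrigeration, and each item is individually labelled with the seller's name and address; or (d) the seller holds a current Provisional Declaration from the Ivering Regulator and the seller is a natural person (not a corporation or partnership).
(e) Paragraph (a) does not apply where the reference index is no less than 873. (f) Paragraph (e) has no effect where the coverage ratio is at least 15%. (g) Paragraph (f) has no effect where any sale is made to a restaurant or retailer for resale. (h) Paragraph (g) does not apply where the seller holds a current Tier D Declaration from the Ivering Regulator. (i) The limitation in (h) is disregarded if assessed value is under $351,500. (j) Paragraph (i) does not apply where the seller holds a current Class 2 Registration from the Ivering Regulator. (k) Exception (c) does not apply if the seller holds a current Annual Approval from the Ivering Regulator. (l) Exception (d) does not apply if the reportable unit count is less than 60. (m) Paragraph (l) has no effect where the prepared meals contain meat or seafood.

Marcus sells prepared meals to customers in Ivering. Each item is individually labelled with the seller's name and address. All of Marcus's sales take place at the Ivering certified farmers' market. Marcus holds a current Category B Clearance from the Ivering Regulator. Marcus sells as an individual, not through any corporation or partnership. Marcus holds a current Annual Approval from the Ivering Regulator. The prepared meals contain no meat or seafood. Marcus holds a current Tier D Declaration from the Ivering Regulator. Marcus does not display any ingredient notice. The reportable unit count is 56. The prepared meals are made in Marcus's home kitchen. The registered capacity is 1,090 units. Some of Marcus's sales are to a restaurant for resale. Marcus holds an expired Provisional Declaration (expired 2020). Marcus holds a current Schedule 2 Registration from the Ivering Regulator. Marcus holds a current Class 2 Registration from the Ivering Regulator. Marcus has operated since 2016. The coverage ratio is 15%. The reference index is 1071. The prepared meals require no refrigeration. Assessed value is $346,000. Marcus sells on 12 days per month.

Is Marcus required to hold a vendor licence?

Exception (a): the number of selling days per month is 12, below the 13 limit; the prepared meals are home-kitchen produced; the registered capacity is 1,090 units, less than the 1,210 units limit — every condition holds. Considering the limiting provisions: (e) would limit (a) — the reference index is 1,071, meeting the 873 threshold — but (f) sets (e) aside: (f) operates — the coverage ratio is 15%, meeting the 15% threshold. (g) is engaged (some sales are to a restaurant for resale), but yields to (h): (h) operates — a current Tier D Declaration is held. (i) would limit (h) — assessed value is $346,000, under the $351,500 limit — but (j) sets (i) aside: (j) operates — a current Class 2 Registration is held. So (a) applies.
Exception (b) does not apply: no ingredient notice is displayed.
Exception (c): a current Schedule 2 Registration is held; the prepared meals are shelf-stable; items are individually labelled — every condition holds. However, paragraph (k) must be considered: (k) is triggered — a current Annual Approval is held. (c) is therefore removed.
Exception (d) does not apply: the Provisional Declaration is not current.

No — exception (a) applies; Marcus is not required to hold a vendor licence.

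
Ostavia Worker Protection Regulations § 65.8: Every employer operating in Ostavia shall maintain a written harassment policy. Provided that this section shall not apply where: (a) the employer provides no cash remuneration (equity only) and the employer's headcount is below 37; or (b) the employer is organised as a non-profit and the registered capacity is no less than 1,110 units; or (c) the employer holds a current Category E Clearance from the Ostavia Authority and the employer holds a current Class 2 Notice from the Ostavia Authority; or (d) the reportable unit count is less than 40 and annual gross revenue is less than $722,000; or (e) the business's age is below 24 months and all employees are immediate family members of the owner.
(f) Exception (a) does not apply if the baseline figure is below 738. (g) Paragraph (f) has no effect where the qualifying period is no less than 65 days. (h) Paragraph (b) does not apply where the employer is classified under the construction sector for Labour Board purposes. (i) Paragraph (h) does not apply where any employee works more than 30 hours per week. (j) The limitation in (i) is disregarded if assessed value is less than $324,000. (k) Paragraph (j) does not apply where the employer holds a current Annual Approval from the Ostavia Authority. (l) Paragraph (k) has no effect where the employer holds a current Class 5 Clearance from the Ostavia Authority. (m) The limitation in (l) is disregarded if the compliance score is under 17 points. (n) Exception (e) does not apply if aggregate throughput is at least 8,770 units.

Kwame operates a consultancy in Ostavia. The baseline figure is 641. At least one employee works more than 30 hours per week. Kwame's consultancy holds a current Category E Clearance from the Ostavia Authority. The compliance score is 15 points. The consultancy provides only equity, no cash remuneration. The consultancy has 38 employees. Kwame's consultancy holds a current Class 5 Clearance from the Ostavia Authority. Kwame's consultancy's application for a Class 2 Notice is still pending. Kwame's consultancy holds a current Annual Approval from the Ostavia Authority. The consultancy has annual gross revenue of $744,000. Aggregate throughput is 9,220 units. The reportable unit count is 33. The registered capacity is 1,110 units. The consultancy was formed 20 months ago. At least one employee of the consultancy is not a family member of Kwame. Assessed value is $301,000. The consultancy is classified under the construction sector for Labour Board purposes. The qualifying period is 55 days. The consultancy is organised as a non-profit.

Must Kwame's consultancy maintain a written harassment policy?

No — exception (b) applies; Kwame's consultancy is not required to maintain a written harassment policy.

Exception (a) does not apply: the employer's headcount is 38, not below 37.
Exception (b)'s conditions are all satisfied: the employer is a non-profit; the registered capacity is 1,110 units, meeting the 1,110 units threshold. As to paragraphs (h)–(m): (h) would limit (b) — the consultancy is classified under the construction sector — but (i) sets (h) aside: (i) operates against (h): at least one employee exceeds 30 hours/week. (j) would limit (i) — assessed value is $301,000, less than the $324,000 limit — but (k) sets (j) aside: (k) operates against (j): a current Annual Approval is held. (l) would limit (k) — a current Class 5 Clearance is held — but (m) sets (l) aside: (m) applies — the compliance score is 15 points, under the 17 points limit. (b) remains available.
Exception (c) fails — there is no Class 2 Notice in force.
Exception (d) does not apply: annual gross revenue is $744,000, not less than $722,000.
Exception (e) does not apply: at least one employee is not a family member.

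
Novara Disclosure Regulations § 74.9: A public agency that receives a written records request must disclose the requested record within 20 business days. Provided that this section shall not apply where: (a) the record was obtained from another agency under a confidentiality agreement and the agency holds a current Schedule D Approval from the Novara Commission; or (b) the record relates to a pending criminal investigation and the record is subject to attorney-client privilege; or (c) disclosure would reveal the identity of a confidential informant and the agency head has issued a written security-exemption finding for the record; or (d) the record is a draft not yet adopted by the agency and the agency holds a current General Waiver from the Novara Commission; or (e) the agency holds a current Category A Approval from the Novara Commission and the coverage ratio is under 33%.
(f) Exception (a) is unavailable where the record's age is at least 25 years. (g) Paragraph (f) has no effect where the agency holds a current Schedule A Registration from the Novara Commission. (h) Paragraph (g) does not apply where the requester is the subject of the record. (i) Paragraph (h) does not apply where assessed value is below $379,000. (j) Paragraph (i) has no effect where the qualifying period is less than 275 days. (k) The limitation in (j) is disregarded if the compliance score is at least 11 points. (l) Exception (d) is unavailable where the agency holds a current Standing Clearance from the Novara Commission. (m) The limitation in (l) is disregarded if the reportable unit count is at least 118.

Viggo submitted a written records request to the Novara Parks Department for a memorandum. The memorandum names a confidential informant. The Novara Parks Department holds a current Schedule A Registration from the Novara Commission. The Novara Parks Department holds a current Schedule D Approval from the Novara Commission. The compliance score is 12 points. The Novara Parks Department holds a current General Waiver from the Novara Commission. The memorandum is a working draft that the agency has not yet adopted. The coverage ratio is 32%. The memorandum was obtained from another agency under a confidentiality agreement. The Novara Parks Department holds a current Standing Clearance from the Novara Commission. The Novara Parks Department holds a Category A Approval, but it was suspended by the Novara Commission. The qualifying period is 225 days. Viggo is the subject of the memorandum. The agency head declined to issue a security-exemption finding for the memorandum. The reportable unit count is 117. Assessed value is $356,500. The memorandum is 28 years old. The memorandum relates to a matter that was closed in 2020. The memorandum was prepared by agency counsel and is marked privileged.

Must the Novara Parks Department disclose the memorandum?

All of (a)'s requirements are met (the memorandum was obtained under a confidentiality agreement; a current Schedule D Approval is held). Applying paragraphs (f)–(k): (f) applies (the record's age is 28 years, meeting the 25 years threshold), but is displaced by (g): (g) is triggered — a current Schedule A Registration is held. (h) would limit (g) — Viggo is the subject of the memorandum — but (i) sets (h) aside: (i) is triggered — assessed value is $356,500, below the $379,000 limit. (j) is triggered (the qualifying period is 225 days, less than the 275 days limit), but is itself disapplied by (k): (k) is triggered — the compliance score is 12 points, meeting the 11 points threshold. So (a) applies.
Exception (b) requires that the record relates to a pending criminal investigation; but the memorandum relates to a closed matter, so (b) is unavailable.
Exception (c) requires that the agency head has issued a written security-exemption finding for the record; but the agency head declined to issue a security-exemption finding, so (c) is unavailable.
All of (d)'s requirements are met (the memorandum is an unadopted draft; a current General Waiver is held). But: (l) operates against (d): a current Standing Clearance is held. (m) is not engaged (the reportable unit count is 117, short of 118), so (l) stands. Exception (d) does not apply.
Exception (e) fails — the Category A Approval is not current.

No — exception (a) applies; the Novara Parks Department is not required to disclose the memorandum.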